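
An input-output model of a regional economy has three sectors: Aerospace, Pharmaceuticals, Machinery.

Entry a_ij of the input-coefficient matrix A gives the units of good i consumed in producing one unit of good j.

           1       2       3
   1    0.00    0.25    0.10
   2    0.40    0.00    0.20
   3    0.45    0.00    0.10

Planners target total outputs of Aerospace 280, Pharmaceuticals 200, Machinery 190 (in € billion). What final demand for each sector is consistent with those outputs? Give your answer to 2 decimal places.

I − A =
  [   1.00    -0.25    -0.10]
  [  -0.40     1.00    -0.20]
  [  -0.45     0.00     0.90]
d = (I − A) x:
  d_1 = (+1.00)·280 + (-0.25)·200 + (-0.10)·190 = 211.00
  d_2 = (-0.40)·280 + (+1.00)·200 + (-0.20)·190 = 50.00
  d_3 = (-0.45)·280 + (+0.00)·200 + (+0.90)·190 = 45.00

d_1 = 211.00, d_2 = 50.00, d_3 = 45.00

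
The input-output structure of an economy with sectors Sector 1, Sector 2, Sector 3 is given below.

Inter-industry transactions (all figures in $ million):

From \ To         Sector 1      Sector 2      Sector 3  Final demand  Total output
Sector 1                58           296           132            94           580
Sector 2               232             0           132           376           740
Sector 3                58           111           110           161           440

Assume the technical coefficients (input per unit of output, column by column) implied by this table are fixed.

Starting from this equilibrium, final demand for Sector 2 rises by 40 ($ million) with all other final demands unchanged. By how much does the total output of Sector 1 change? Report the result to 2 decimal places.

Technical coefficients a_ij = z_ij / X_j:
  a_11 = 58/580 = 0.10, a_21 = 232/580 = 0.40, a_31 = 58/580 = 0.10
  a_12 = 296/740 = 0.40, a_22 = 0/740 = 0.00, a_32 = 111/740 = 0.15
  a_13 = 132/440 = 0.30, a_23 = 132/440 = 0.30, a_33 = 110/440 = 0.25
I − A =
  [   0.90    -0.40    -0.30]
  [  -0.40     1.00    -0.30]
  [  -0.10    -0.15     0.75]
Cofactors of I−A, C_ij = (−1)^(i+j)·(minor ij) (rows/columns in the sector order above):
  C_11 = (1.00)(0.75) − (-0.30)(-0.15) = 0.7050
  C_12 = −[(-0.40)(0.75) − (-0.30)(-0.10)] = 0.3300
  C_13 = (-0.40)(-0.15) − (1.00)(-0.10) = 0.1600
  C_21 = −[(-0.40)(0.75) − (-0.30)(-0.15)] = 0.3450
  C_22 = (0.90)(0.75) − (-0.30)(-0.10) = 0.6450
  C_23 = −[(0.90)(-0.15) − (-0.40)(-0.10)] = 0.1750
  C_31 = (-0.40)(-0.30) − (-0.30)(1.00) = 0.4200
  C_32 = −[(0.90)(-0.30) − (-0.30)(-0.40)] = 0.3900
  C_33 = (0.90)(1.00) − (-0.40)(-0.40) = 0.7400
det(I−A) = Σ_j (I−A)_1j·C_1j = (0.90)(0.7050) + (-0.40)(0.3300) + (-0.30)(0.1600) = 0.4545
adj(I−A) = Cᵀ =
  [ 0.7050   0.3450   0.4200]
  [ 0.3300   0.6450   0.3900]
  [ 0.1600   0.1750   0.7400]
(I − A)⁻¹ = adj(I−A) / det(I−A) ≈
  [   1.5512     0.7591     0.9241]
  [   0.7261     1.4191     0.8581]
  [   0.3520     0.3850     1.6282]
Δx = (I − A)⁻¹ Δd with Δd having +40 in the Sector 2 component and 0 elsewhere.
So Δx_1 = L_12 · (+40), where L_12 = adj(I−A)_12 / det(I−A) = 0.3450 / 0.4545.
Δx_1 = 0.3450 × (+40) / 0.4545 = 13.80 / 0.4545 ≈ 30.36.

Δx_1 = 30.36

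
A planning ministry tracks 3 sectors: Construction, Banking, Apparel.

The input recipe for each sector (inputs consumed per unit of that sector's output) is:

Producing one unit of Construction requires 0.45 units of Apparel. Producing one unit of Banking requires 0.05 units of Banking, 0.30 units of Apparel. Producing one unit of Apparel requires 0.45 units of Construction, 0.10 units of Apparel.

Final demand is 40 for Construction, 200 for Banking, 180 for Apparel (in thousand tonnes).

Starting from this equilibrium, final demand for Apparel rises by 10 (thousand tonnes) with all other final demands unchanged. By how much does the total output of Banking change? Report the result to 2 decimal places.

Δx_B = 0.00

I − A =
  [   1.00     0.00    -0.45]
  [   0.00     0.95     0.00]
  [  -0.45    -0.30     0.90]
Cofactors of I−A, C_ij = (−1)^(i+j)·(minor ij) (rows/columns in the sector order above):
  C_11 = (0.95)(0.90) − (0.00)(-0.30) = 0.8550
  C_12 = −[(0.00)(0.90) − (0.00)(-0.45)] = 0.0000
  C_13 = (0.00)(-0.30) − (0.95)(-0.45) = 0.4275
  C_21 = −[(0.00)(0.90) − (-0.45)(-0.30)] = 0.1350
  C_22 = (1.00)(0.90) − (-0.45)(-0.45) = 0.6975
  C_23 = −[(1.00)(-0.30) − (0.00)(-0.45)] = 0.3000
  C_31 = (0.00)(0.00) − (-0.45)(0.95) = 0.4275
  C_32 = −[(1.00)(0.00) − (-0.45)(0.00)] = 0.0000
  C_33 = (1.00)(0.95) − (0.00)(0.00) = 0.9500
det(I−A) = Σ_j (I−A)_1j·C_1j = (1.00)(0.8550) + (0.00)(0.0000) + (-0.45)(0.4275) = 0.662625
adj(I−A) = Cᵀ =
  [ 0.8550   0.1350   0.4275]
  [ 0.0000   0.6975   0.0000]
  [ 0.4275   0.3000   0.9500]
(I − A)⁻¹ = adj(I−A) / det(I−A) ≈
  [   1.2903     0.2037     0.6452]
  [   0.0000     1.0526     0.0000]
  [   0.6452     0.4527     1.4337]
Δx = (I − A)⁻¹ Δd with Δd having +10 in the Apparel component and 0 elsewhere.
So Δx_B = L_BA · (+10), where L_BA = adj(I−A)_BA / det(I−A) = 0.0000 / 0.662625.
Δx_B = 0.0000 × (+10) / 0.662625 = 0.00 / 0.662625 = 0.00.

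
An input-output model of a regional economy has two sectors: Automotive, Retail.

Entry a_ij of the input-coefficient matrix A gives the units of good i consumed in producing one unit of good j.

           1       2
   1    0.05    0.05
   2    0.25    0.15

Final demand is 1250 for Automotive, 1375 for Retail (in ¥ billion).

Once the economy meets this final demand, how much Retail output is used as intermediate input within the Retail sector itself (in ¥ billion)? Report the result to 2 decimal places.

I − A =
  [   0.95    -0.05]
  [  -0.25     0.85]
det(I−A) = (0.95)(0.85) − (-0.05)(-0.25) = 0.7950
adj(I−A) = [[0.85, 0.05], [0.25, 0.95]]
(I − A)⁻¹ = adj(I−A) / det(I−A) ≈
  [   1.0692     0.0629]
  [   0.3145     1.1950]
First solve x = (I − A)⁻¹ d = adj(I−A)·d / det(I−A); in particular x_2 = (0.25·1250 + 0.95·1375) / 0.7950 = 1618.75 / 0.7950 ≈ 2036.1635.
Intermediate flow from 2 to 2: z_22 = a_22 · x_2 = 0.15 × 1618.75 / 0.7950 = 242.8125 / 0.7950 ≈ 305.42.

z_22 = 305.42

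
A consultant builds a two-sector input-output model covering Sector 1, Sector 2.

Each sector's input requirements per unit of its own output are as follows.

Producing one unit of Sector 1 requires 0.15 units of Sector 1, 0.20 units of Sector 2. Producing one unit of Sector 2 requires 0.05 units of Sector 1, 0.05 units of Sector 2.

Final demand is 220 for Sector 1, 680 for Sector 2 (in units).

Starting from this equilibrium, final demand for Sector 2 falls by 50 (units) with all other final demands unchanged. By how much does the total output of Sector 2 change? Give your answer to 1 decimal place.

Δx_2 = -53.3

I − A =
  [   0.85    -0.05]
  [  -0.20     0.95]
det(I−A) = (0.85)(0.95) − (-0.05)(-0.20) = 0.7975
adj(I−A) = [[0.95, 0.05], [0.20, 0.85]]
(I − A)⁻¹ = adj(I−A) / det(I−A) ≈
  [   1.1912     0.0627]
  [   0.2508     1.0658]
Δx = (I − A)⁻¹ Δd with Δd having -50 in the Sector 2 component and 0 elsewhere.
So Δx_2 = L_22 · (-50), where L_22 = adj(I−A)_22 / det(I−A) = 0.85 / 0.7975.
Δx_2 = 0.85 × (-50) / 0.7975 = -42.50 / 0.7975 ≈ -53.3.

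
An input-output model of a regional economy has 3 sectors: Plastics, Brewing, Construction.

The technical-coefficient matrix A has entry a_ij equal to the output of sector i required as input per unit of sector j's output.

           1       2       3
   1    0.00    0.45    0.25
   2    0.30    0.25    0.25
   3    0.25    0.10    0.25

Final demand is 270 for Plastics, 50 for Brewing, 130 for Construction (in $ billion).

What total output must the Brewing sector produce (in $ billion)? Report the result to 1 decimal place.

x_2 = 436.0

I − A =
  [   1.00    -0.45    -0.25]
  [  -0.30     0.75    -0.25]
  [  -0.25    -0.10     0.75]
Cofactors of I−A, C_ij = (−1)^(i+j)·(minor ij) (rows/columns in the sector order above):
  C_11 = (0.75)(0.75) − (-0.25)(-0.10) = 0.5375
  C_12 = −[(-0.30)(0.75) − (-0.25)(-0.25)] = 0.2875
  C_13 = (-0.30)(-0.10) − (0.75)(-0.25) = 0.2175
  C_21 = −[(-0.45)(0.75) − (-0.25)(-0.10)] = 0.3625
  C_22 = (1.00)(0.75) − (-0.25)(-0.25) = 0.6875
  C_23 = −[(1.00)(-0.10) − (-0.45)(-0.25)] = 0.2125
  C_31 = (-0.45)(-0.25) − (-0.25)(0.75) = 0.3000
  C_32 = −[(1.00)(-0.25) − (-0.25)(-0.30)] = 0.3250
  C_33 = (1.00)(0.75) − (-0.45)(-0.30) = 0.6150
det(I−A) = Σ_j (I−A)_1j·C_1j = (1.00)(0.5375) + (-0.45)(0.2875) + (-0.25)(0.2175) = 0.35375
adj(I−A) = Cᵀ =
  [ 0.5375   0.3625   0.3000]
  [ 0.2875   0.6875   0.3250]
  [ 0.2175   0.2125   0.6150]
(I − A)⁻¹ = adj(I−A) / det(I−A) ≈
  [   1.5194     1.0247     0.8481]
  [   0.8127     1.9435     0.9187]
  [   0.6148     0.6007     1.7385]
x = (I − A)⁻¹ d = adj(I−A)·d / det(I−A), with det(I−A) = 0.35375:
  x_1 = (0.5375·270 + 0.3625·50 + 0.3000·130) / 0.35375 = 202.25 / 0.35375 ≈ 571.7
  x_2 = (0.2875·270 + 0.6875·50 + 0.3250·130) / 0.35375 = 154.25 / 0.35375 ≈ 436.0
  x_3 = (0.2175·270 + 0.2125·50 + 0.6150·130) / 0.35375 = 149.30 / 0.35375 ≈ 422.0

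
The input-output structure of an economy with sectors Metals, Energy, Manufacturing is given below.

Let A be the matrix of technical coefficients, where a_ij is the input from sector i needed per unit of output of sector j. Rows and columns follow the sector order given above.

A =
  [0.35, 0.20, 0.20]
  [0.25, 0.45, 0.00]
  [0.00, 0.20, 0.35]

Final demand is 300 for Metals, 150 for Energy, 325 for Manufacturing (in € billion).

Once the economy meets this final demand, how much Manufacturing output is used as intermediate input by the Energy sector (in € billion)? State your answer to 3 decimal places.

z_32 = 135.221

I − A =
  [   0.65    -0.20    -0.20]
  [  -0.25     0.55     0.00]
  [   0.00    -0.20     0.65]
Cofactors of I−A, C_ij = (−1)^(i+j)·(minor ij) (rows/columns in the sector order above):
  C_11 = (0.55)(0.65) − (0.00)(-0.20) = 0.3575
  C_12 = −[(-0.25)(0.65) − (0.00)(0.00)] = 0.1625
  C_13 = (-0.25)(-0.20) − (0.55)(0.00) = 0.0500
  C_21 = −[(-0.20)(0.65) − (-0.20)(-0.20)] = 0.1700
  C_22 = (0.65)(0.65) − (-0.20)(0.00) = 0.4225
  C_23 = −[(0.65)(-0.20) − (-0.20)(0.00)] = 0.1300
  C_31 = (-0.20)(0.00) − (-0.20)(0.55) = 0.1100
  C_32 = −[(0.65)(0.00) − (-0.20)(-0.25)] = 0.0500
  C_33 = (0.65)(0.55) − (-0.20)(-0.25) = 0.3075
det(I−A) = Σ_j (I−A)_1j·C_1j = (0.65)(0.3575) + (-0.20)(0.1625) + (-0.20)(0.0500) = 0.189875
adj(I−A) = Cᵀ =
  [ 0.3575   0.1700   0.1100]
  [ 0.1625   0.4225   0.0500]
  [ 0.0500   0.1300   0.3075]
(I − A)⁻¹ = adj(I−A) / det(I−A) ≈
  [   1.8828     0.8953     0.5793]
  [   0.8558     2.2251     0.2633]
  [   0.2633     0.6847     1.6195]
First solve x = (I − A)⁻¹ d = adj(I−A)·d / det(I−A); in particular x_2 = (0.1625·300 + 0.4225·150 + 0.0500·325) / 0.189875 = 128.375 / 0.189875 ≈ 676.10270.
Intermediate flow from 3 to 2: z_32 = a_32 · x_2 = 0.20 × 128.375 / 0.189875 = 25.675 / 0.189875 ≈ 135.221.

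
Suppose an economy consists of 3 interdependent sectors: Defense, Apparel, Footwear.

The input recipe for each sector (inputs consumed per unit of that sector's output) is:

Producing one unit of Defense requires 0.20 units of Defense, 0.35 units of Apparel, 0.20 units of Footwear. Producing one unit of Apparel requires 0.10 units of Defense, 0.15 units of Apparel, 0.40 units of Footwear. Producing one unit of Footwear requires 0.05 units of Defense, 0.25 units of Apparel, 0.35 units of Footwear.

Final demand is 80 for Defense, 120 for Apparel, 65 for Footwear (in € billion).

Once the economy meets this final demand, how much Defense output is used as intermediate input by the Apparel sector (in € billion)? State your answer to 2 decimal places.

I − A =
  [   0.80    -0.10    -0.05]
  [  -0.35     0.85    -0.25]
  [  -0.20    -0.40     0.65]
Cofactors of I−A, C_ij = (−1)^(i+j)·(minor ij) (rows/columns in the sector order above):
  C_11 = (0.85)(0.65) − (-0.25)(-0.40) = 0.4525
  C_12 = −[(-0.35)(0.65) − (-0.25)(-0.20)] = 0.2775
  C_13 = (-0.35)(-0.40) − (0.85)(-0.20) = 0.3100
  C_21 = −[(-0.10)(0.65) − (-0.05)(-0.40)] = 0.0850
  C_22 = (0.80)(0.65) − (-0.05)(-0.20) = 0.5100
  C_23 = −[(0.80)(-0.40) − (-0.10)(-0.20)] = 0.3400
  C_31 = (-0.10)(-0.25) − (-0.05)(0.85) = 0.0675
  C_32 = −[(0.80)(-0.25) − (-0.05)(-0.35)] = 0.2175
  C_33 = (0.80)(0.85) − (-0.10)(-0.35) = 0.6450
det(I−A) = Σ_j (I−A)_1j·C_1j = (0.80)(0.4525) + (-0.10)(0.2775) + (-0.05)(0.3100) = 0.31875
adj(I−A) = Cᵀ =
  [ 0.4525   0.0850   0.0675]
  [ 0.2775   0.5100   0.2175]
  [ 0.3100   0.3400   0.6450]
(I − A)⁻¹ = adj(I−A) / det(I−A) ≈
  [   1.4196     0.2667     0.2118]
  [   0.8706     1.6000     0.6824]
  [   0.9725     1.0667     2.0235]
First solve x = (I − A)⁻¹ d = adj(I−A)·d / det(I−A); in particular x_A = (0.2775·80 + 0.5100·120 + 0.2175·65) / 0.31875 = 97.5375 / 0.31875 = 306.0000.
Intermediate flow from D to A: z_DA = a_DA · x_A = 0.10 × 97.5375 / 0.31875 = 9.75375 / 0.31875 = 30.60.

z_DA = 30.60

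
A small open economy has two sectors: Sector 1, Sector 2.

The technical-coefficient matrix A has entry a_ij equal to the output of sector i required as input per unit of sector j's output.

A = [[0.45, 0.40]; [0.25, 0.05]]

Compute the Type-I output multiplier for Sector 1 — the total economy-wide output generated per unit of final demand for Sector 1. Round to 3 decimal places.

I − A =
  [   0.55    -0.40]
  [  -0.25     0.95]
det(I−A) = (0.55)(0.95) − (-0.40)(-0.25) = 0.4225
adj(I−A) = [[0.95, 0.40], [0.25, 0.55]]
(I − A)⁻¹ = adj(I−A) / det(I−A) ≈
  [   2.2485     0.9467]
  [   0.5917     1.3018]
The output multiplier for sector j is the column-j sum of the Leontief inverse (I − A)⁻¹ = adj(I−A) / det(I−A).
Column 1 of adj(I−A): (0.95, 0.25); det(I−A) = 0.4225.
m_1 = (0.95 + 0.25) / 0.4225 = 1.20 / 0.4225 ≈ 2.840.

m_1 = 2.840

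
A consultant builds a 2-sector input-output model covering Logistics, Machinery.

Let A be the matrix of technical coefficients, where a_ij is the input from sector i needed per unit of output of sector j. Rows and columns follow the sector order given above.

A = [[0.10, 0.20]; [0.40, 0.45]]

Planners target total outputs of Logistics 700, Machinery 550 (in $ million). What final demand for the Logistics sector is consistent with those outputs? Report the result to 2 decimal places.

I − A =
  [   0.90    -0.20]
  [  -0.40     0.55]
d = (I − A) x:
  d_1 = (+0.90)·700 + (-0.20)·550 = 520.00
  d_2 = (-0.40)·700 + (+0.55)·550 = 22.50

d_1 = 520.00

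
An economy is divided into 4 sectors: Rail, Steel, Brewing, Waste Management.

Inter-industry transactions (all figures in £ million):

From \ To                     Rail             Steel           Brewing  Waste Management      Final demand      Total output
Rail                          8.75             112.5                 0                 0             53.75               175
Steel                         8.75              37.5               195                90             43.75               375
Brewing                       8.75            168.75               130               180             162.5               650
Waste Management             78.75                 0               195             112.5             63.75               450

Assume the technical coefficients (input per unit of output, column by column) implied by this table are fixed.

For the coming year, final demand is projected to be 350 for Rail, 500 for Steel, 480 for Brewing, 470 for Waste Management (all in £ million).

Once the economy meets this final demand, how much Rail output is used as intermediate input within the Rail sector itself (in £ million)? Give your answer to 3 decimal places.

Technical coefficients a_ij = z_ij / X_j:
  a_RR = 8.75/175 = 0.05, a_SR = 8.75/175 = 0.05, a_BR = 8.75/175 = 0.05, a_WR = 78.75/175 = 0.45
  a_RS = 112.5/375 = 0.30, a_SS = 37.5/375 = 0.10, a_BS = 168.75/375 = 0.45, a_WS = 0/375 = 0.00
  a_RB = 0/650 = 0.00, a_SB = 195/650 = 0.30, a_BB = 130/650 = 0.20, a_WB = 195/650 = 0.30
  a_RW = 0/450 = 0.00, a_SW = 90/450 = 0.20, a_BW = 180/450 = 0.40, a_WW = 112.5/450 = 0.25
I − A =
  [   0.95    -0.30     0.00     0.00]
  [  -0.05     0.90    -0.30    -0.20]
  [  -0.05    -0.45     0.80    -0.40]
  [  -0.45     0.00    -0.30     0.75]
Compute the cofactors C_ij = (−1)^(i+j)·(3×3 minor ij) of I−A; the adjugate is their transpose:
adj(I−A) = Cᵀ =
  [ 0.303750   0.144000   0.085500   0.084000]
  [ 0.164250   0.456000   0.270750   0.266000]
  [ 0.253125   0.385875   0.603000   0.424500]
  [ 0.283500   0.240750   0.292500   0.539250]
det(I−A) = Σ_j (I−A)_1j·C_1j = (0.95)(0.303750) + (-0.30)(0.164250) + (0.00)(0.253125) + (0.00)(0.283500) = 0.2392875
(I − A)⁻¹ = adj(I−A) / det(I−A) ≈
  [   1.2694     0.6018     0.3573     0.3510]
  [   0.6864     1.9057     1.1315     1.1116]
  [   1.0578     1.6126     2.5200     1.7740]
  [   1.1848     1.0061     1.2224     2.2536]
First solve x = (I − A)⁻¹ d = adj(I−A)·d / det(I−A); in particular x_R = (0.303750·350 + 0.144000·500 + 0.085500·480 + 0.084000·470) / 0.2392875 = 258.8325 / 0.2392875 ≈ 1081.67999.
Intermediate flow from R to R: z_RR = a_RR · x_R = 0.05 × 258.8325 / 0.2392875 = 12.941625 / 0.2392875 ≈ 54.084.

z_RR = 54.084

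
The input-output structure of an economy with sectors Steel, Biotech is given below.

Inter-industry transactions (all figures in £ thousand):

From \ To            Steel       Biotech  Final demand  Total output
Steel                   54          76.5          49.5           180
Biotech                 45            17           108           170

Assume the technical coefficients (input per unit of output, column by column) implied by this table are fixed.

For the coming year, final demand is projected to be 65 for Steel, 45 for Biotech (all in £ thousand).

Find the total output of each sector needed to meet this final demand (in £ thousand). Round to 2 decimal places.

x_S = 152.17, x_B = 92.27

Technical coefficients a_ij = z_ij / X_j:
  a_SS = 54/180 = 0.30, a_BS = 45/180 = 0.25
  a_SB = 76.5/170 = 0.45, a_BB = 17/170 = 0.10
I − A =
  [   0.70    -0.45]
  [  -0.25     0.90]
det(I−A) = (0.70)(0.90) − (-0.45)(-0.25) = 0.5175
adj(I−A) = [[0.90, 0.45], [0.25, 0.70]]
(I − A)⁻¹ = adj(I−A) / det(I−A) ≈
  [   1.7391     0.8696]
  [   0.4831     1.3527]
x = (I − A)⁻¹ d = adj(I−A)·d / det(I−A), with det(I−A) = 0.5175:
  x_S = (0.90·65 + 0.45·45) / 0.5175 = 78.75 / 0.5175 ≈ 152.17
  x_B = (0.25·65 + 0.70·45) / 0.5175 = 47.75 / 0.5175 ≈ 92.27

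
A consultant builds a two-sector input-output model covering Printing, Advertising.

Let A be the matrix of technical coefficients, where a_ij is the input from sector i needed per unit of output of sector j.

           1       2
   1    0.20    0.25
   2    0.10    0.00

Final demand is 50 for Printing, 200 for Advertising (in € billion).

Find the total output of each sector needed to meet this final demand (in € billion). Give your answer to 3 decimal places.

x_1 = 129.032, x_2 = 212.903

I − A =
  [   0.80    -0.25]
  [  -0.10     1.00]
det(I−A) = (0.80)(1.00) − (-0.25)(-0.10) = 0.7750
adj(I−A) = [[1.00, 0.25], [0.10, 0.80]]
(I − A)⁻¹ = adj(I−A) / det(I−A) ≈
  [   1.2903     0.3226]
  [   0.1290     1.0323]
x = (I − A)⁻¹ d = adj(I−A)·d / det(I−A), with det(I−A) = 0.7750:
  x_1 = (1.00·50 + 0.25·200) / 0.7750 = 100.00 / 0.7750 ≈ 129.032
  x_2 = (0.10·50 + 0.80·200) / 0.7750 = 165.00 / 0.7750 ≈ 212.903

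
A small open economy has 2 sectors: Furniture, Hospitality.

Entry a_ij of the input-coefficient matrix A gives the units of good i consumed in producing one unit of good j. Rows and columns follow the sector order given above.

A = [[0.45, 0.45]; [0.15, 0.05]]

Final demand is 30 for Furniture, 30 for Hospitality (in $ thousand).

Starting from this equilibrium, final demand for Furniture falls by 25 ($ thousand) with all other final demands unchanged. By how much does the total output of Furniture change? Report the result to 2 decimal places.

I − A =
  [   0.55    -0.45]
  [  -0.15     0.95]
det(I−A) = (0.55)(0.95) − (-0.45)(-0.15) = 0.4550
adj(I−A) = [[0.95, 0.45], [0.15, 0.55]]
(I − A)⁻¹ = adj(I−A) / det(I−A) ≈
  [   2.0879     0.9890]
  [   0.3297     1.2088]
Δx = (I − A)⁻¹ Δd with Δd having -25 in the Furniture component and 0 elsewhere.
So Δx_1 = L_11 · (-25), where L_11 = adj(I−A)_11 / det(I−A) = 0.95 / 0.4550.
Δx_1 = 0.95 × (-25) / 0.4550 = -23.75 / 0.4550 ≈ -52.20.

Δx_1 = -52.20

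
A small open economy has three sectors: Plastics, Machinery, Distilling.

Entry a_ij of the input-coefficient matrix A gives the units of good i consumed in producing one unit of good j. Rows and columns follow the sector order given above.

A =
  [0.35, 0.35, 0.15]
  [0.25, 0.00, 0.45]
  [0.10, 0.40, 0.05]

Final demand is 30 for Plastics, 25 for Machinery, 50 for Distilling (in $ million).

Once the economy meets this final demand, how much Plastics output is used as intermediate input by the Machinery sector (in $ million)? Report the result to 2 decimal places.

I − A =
  [   0.65    -0.35    -0.15]
  [  -0.25     1.00    -0.45]
  [  -0.10    -0.40     0.95]
Cofactors of I−A, C_ij = (−1)^(i+j)·(minor ij) (rows/columns in the sector order above):
  C_11 = (1.00)(0.95) − (-0.45)(-0.40) = 0.7700
  C_12 = −[(-0.25)(0.95) − (-0.45)(-0.10)] = 0.2825
  C_13 = (-0.25)(-0.40) − (1.00)(-0.10) = 0.2000
  C_21 = −[(-0.35)(0.95) − (-0.15)(-0.40)] = 0.3925
  C_22 = (0.65)(0.95) − (-0.15)(-0.10) = 0.6025
  C_23 = −[(0.65)(-0.40) − (-0.35)(-0.10)] = 0.2950
  C_31 = (-0.35)(-0.45) − (-0.15)(1.00) = 0.3075
  C_32 = −[(0.65)(-0.45) − (-0.15)(-0.25)] = 0.3300
  C_33 = (0.65)(1.00) − (-0.35)(-0.25) = 0.5625
det(I−A) = Σ_j (I−A)_1j·C_1j = (0.65)(0.7700) + (-0.35)(0.2825) + (-0.15)(0.2000) = 0.371625
adj(I−A) = Cᵀ =
  [ 0.7700   0.3925   0.3075]
  [ 0.2825   0.6025   0.3300]
  [ 0.2000   0.2950   0.5625]
(I − A)⁻¹ = adj(I−A) / det(I−A) ≈
  [   2.0720     1.0562     0.8274]
  [   0.7602     1.6213     0.8880]
  [   0.5382     0.7938     1.5136]
First solve x = (I − A)⁻¹ d = adj(I−A)·d / det(I−A); in particular x_M = (0.2825·30 + 0.6025·25 + 0.3300·50) / 0.371625 = 40.0375 / 0.371625 ≈ 107.7363.
Intermediate flow from P to M: z_PM = a_PM · x_M = 0.35 × 40.0375 / 0.371625 = 14.013125 / 0.371625 ≈ 37.71.

z_PM = 37.71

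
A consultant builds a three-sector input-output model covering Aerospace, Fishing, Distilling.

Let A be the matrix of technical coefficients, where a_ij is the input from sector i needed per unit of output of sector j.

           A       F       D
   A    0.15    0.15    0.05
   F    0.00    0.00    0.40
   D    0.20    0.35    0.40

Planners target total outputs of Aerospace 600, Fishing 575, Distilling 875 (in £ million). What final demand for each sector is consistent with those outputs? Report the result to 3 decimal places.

I − A =
  [   0.85    -0.15    -0.05]
  [   0.00     1.00    -0.40]
  [  -0.20    -0.35     0.60]
d = (I − A) x:
  d_A = (+0.85)·600 + (-0.15)·575 + (-0.05)·875 = 380.000
  d_F = (+0.00)·600 + (+1.00)·575 + (-0.40)·875 = 225.000
  d_D = (-0.20)·600 + (-0.35)·575 + (+0.60)·875 = 203.750

d_A = 380.000, d_F = 225.000, d_D = 203.750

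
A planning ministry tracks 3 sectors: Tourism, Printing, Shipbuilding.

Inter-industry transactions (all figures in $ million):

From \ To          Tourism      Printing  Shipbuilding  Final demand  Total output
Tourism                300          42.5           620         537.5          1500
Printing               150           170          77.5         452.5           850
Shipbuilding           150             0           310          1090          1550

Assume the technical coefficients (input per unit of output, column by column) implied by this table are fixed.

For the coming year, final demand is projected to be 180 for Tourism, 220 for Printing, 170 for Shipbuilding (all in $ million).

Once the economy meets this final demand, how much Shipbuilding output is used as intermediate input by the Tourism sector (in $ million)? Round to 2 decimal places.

Technical coefficients a_ij = z_ij / X_j:
  a_TT = 300/1500 = 0.20, a_PT = 150/1500 = 0.10, a_ST = 150/1500 = 0.10
  a_TP = 42.5/850 = 0.05, a_PP = 170/850 = 0.20, a_SP = 0/850 = 0.00
  a_TS = 620/1550 = 0.40, a_PS = 77.5/1550 = 0.05, a_SS = 310/1550 = 0.20
I − A =
  [   0.80    -0.05    -0.40]
  [  -0.10     0.80    -0.05]
  [  -0.10     0.00     0.80]
Cofactors of I−A, C_ij = (−1)^(i+j)·(minor ij) (rows/columns in the sector order above):
  C_11 = (0.80)(0.80) − (-0.05)(0.00) = 0.6400
  C_12 = −[(-0.10)(0.80) − (-0.05)(-0.10)] = 0.0850
  C_13 = (-0.10)(0.00) − (0.80)(-0.10) = 0.0800
  C_21 = −[(-0.05)(0.80) − (-0.40)(0.00)] = 0.0400
  C_22 = (0.80)(0.80) − (-0.40)(-0.10) = 0.6000
  C_23 = −[(0.80)(0.00) − (-0.05)(-0.10)] = 0.0050
  C_31 = (-0.05)(-0.05) − (-0.40)(0.80) = 0.3225
  C_32 = −[(0.80)(-0.05) − (-0.40)(-0.10)] = 0.0800
  C_33 = (0.80)(0.80) − (-0.05)(-0.10) = 0.6350
det(I−A) = Σ_j (I−A)_1j·C_1j = (0.80)(0.6400) + (-0.05)(0.0850) + (-0.40)(0.0800) = 0.47575
adj(I−A) = Cᵀ =
  [ 0.6400   0.0400   0.3225]
  [ 0.0850   0.6000   0.0800]
  [ 0.0800   0.0050   0.6350]
(I − A)⁻¹ = adj(I−A) / det(I−A) ≈
  [   1.3452     0.0841     0.6779]
  [   0.1787     1.2612     0.1682]
  [   0.1682     0.0105     1.3347]
First solve x = (I − A)⁻¹ d = adj(I−A)·d / det(I−A); in particular x_T = (0.6400·180 + 0.0400·220 + 0.3225·170) / 0.47575 = 178.825 / 0.47575 ≈ 375.8802.
Intermediate flow from S to T: z_ST = a_ST · x_T = 0.10 × 178.825 / 0.47575 = 17.8825 / 0.47575 ≈ 37.59.

z_ST = 37.59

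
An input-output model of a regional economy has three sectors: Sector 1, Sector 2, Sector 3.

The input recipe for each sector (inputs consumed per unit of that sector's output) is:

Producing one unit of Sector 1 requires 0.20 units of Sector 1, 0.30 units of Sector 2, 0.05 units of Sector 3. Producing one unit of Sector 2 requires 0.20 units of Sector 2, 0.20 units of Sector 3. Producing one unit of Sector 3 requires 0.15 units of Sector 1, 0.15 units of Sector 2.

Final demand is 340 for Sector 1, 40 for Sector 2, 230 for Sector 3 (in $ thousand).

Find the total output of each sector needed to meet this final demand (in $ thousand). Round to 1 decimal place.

x_1 = 483.5, x_2 = 289.9, x_3 = 312.1

I − A =
  [   0.80     0.00    -0.15]
  [  -0.30     0.80    -0.15]
  [  -0.05    -0.20     1.00]
Cofactors of I−A, C_ij = (−1)^(i+j)·(minor ij) (rows/columns in the sector order above):
  C_11 = (0.80)(1.00) − (-0.15)(-0.20) = 0.7700
  C_12 = −[(-0.30)(1.00) − (-0.15)(-0.05)] = 0.3075
  C_13 = (-0.30)(-0.20) − (0.80)(-0.05) = 0.1000
  C_21 = −[(0.00)(1.00) − (-0.15)(-0.20)] = 0.0300
  C_22 = (0.80)(1.00) − (-0.15)(-0.05) = 0.7925
  C_23 = −[(0.80)(-0.20) − (0.00)(-0.05)] = 0.1600
  C_31 = (0.00)(-0.15) − (-0.15)(0.80) = 0.1200
  C_32 = −[(0.80)(-0.15) − (-0.15)(-0.30)] = 0.1650
  C_33 = (0.80)(0.80) − (0.00)(-0.30) = 0.6400
det(I−A) = Σ_j (I−A)_1j·C_1j = (0.80)(0.7700) + (0.00)(0.3075) + (-0.15)(0.1000) = 0.6010
adj(I−A) = Cᵀ =
  [ 0.7700   0.0300   0.1200]
  [ 0.3075   0.7925   0.1650]
  [ 0.1000   0.1600   0.6400]
(I − A)⁻¹ = adj(I−A) / det(I−A) ≈
  [   1.2812     0.0499     0.1997]
  [   0.5116     1.3186     0.2745]
  [   0.1664     0.2662     1.0649]
x = (I − A)⁻¹ d = adj(I−A)·d / det(I−A), with det(I−A) = 0.6010:
  x_1 = (0.7700·340 + 0.0300·40 + 0.1200·230) / 0.6010 = 290.60 / 0.6010 ≈ 483.5
  x_2 = (0.3075·340 + 0.7925·40 + 0.1650·230) / 0.6010 = 174.20 / 0.6010 ≈ 289.9
  x_3 = (0.1000·340 + 0.1600·40 + 0.6400·230) / 0.6010 = 187.60 / 0.6010 ≈ 312.1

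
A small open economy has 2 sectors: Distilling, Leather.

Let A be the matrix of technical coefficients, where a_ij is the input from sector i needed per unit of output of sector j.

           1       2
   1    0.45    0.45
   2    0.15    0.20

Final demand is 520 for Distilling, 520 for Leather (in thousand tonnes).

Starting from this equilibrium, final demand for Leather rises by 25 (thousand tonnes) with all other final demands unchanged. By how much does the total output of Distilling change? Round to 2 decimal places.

Δx_1 = 30.20

I − A =
  [   0.55    -0.45]
  [  -0.15     0.80]
det(I−A) = (0.55)(0.80) − (-0.45)(-0.15) = 0.3725
adj(I−A) = [[0.80, 0.45], [0.15, 0.55]]
(I − A)⁻¹ = adj(I−A) / det(I−A) ≈
  [   2.1477     1.2081]
  [   0.4027     1.4765]
Δx = (I − A)⁻¹ Δd with Δd having +25 in the Leather component and 0 elsewhere.
So Δx_1 = L_12 · (+25), where L_12 = adj(I−A)_12 / det(I−A) = 0.45 / 0.3725.
Δx_1 = 0.45 × (+25) / 0.3725 = 11.25 / 0.3725 ≈ 30.20.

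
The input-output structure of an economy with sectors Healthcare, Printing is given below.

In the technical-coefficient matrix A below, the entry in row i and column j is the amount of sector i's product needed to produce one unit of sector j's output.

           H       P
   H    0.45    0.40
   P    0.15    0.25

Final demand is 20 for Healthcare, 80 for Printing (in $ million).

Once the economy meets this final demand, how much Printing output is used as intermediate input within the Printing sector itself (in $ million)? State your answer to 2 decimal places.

z_PP = 33.33

I − A =
  [   0.55    -0.40]
  [  -0.15     0.75]
det(I−A) = (0.55)(0.75) − (-0.40)(-0.15) = 0.3525
adj(I−A) = [[0.75, 0.40], [0.15, 0.55]]
(I − A)⁻¹ = adj(I−A) / det(I−A) ≈
  [   2.1277     1.1348]
  [   0.4255     1.5603]
First solve x = (I − A)⁻¹ d = adj(I−A)·d / det(I−A); in particular x_P = (0.15·20 + 0.55·80) / 0.3525 = 47.00 / 0.3525 ≈ 133.3333.
Intermediate flow from P to P: z_PP = a_PP · x_P = 0.25 × 47.00 / 0.3525 = 11.75 / 0.3525 ≈ 33.33.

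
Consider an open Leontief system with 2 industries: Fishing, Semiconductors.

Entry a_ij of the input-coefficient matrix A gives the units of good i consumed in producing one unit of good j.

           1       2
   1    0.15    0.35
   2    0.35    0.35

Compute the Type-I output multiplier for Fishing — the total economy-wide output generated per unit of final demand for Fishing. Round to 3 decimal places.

m_1 = 2.326

I − A =
  [   0.85    -0.35]
  [  -0.35     0.65]
det(I−A) = (0.85)(0.65) − (-0.35)(-0.35) = 0.4300
adj(I−A) = [[0.65, 0.35], [0.35, 0.85]]
(I − A)⁻¹ = adj(I−A) / det(I−A) ≈
  [   1.5116     0.8140]
  [   0.8140     1.9767]
The output multiplier for sector j is the column-j sum of the Leontief inverse (I − A)⁻¹ = adj(I−A) / det(I−A).
Column 1 of adj(I−A): (0.65, 0.35); det(I−A) = 0.4300.
m_1 = (0.65 + 0.35) / 0.4300 = 1.00 / 0.4300 ≈ 2.326.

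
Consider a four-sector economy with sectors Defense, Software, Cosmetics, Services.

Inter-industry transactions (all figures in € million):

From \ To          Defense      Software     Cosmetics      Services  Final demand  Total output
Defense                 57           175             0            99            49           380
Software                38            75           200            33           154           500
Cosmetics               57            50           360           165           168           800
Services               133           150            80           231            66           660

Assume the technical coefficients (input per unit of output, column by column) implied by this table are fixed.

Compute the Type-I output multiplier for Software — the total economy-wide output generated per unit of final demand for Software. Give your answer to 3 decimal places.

m_2 = 5.634

Technical coefficients a_ij = z_ij / X_j:
  a_11 = 57/380 = 0.15, a_21 = 38/380 = 0.10, a_31 = 57/380 = 0.15, a_41 = 133/380 = 0.35
  a_12 = 175/500 = 0.35, a_22 = 75/500 = 0.15, a_32 = 50/500 = 0.10, a_42 = 150/500 = 0.30
  a_13 = 0/800 = 0.00, a_23 = 200/800 = 0.25, a_33 = 360/800 = 0.45, a_43 = 80/800 = 0.10
  a_14 = 99/660 = 0.15, a_24 = 33/660 = 0.05, a_34 = 165/660 = 0.25, a_44 = 231/660 = 0.35
I − A =
  [   0.85    -0.35     0.00    -0.15]
  [  -0.10     0.85    -0.25    -0.05]
  [  -0.15    -0.10     0.55    -0.25]
  [  -0.35    -0.30    -0.10     0.65]
Compute the cofactors C_ij = (−1)^(i+j)·(3×3 minor ij) of I−A; the adjugate is their transpose:
adj(I−A) = Cᵀ =
  [ 0.238875   0.142625   0.082625   0.097875]
  [ 0.089875   0.251500   0.130750   0.090375]
  [ 0.170750   0.185250   0.378875   0.199375]
  [ 0.196375   0.221375   0.163125   0.343750]
det(I−A) = Σ_j (I−A)_1j·C_1j = (0.85)(0.238875) + (-0.35)(0.089875) + (0.00)(0.170750) + (-0.15)(0.196375) = 0.14213125
(I − A)⁻¹ = adj(I−A) / det(I−A) ≈
  [   1.6807     1.0035     0.5813     0.6886]
  [   0.6323     1.7695     0.9199     0.6359]
  [   1.2014     1.3034     2.6657     1.4028]
  [   1.3816     1.5575     1.1477     2.4185]
The output multiplier for sector j is the column-j sum of the Leontief inverse (I − A)⁻¹ = adj(I−A) / det(I−A).
Column 2 of adj(I−A): (0.142625, 0.251500, 0.185250, 0.221375); det(I−A) = 0.14213125.
m_2 = (0.142625 + 0.251500 + 0.185250 + 0.221375) / 0.14213125 = 0.80075 / 0.14213125 ≈ 5.634.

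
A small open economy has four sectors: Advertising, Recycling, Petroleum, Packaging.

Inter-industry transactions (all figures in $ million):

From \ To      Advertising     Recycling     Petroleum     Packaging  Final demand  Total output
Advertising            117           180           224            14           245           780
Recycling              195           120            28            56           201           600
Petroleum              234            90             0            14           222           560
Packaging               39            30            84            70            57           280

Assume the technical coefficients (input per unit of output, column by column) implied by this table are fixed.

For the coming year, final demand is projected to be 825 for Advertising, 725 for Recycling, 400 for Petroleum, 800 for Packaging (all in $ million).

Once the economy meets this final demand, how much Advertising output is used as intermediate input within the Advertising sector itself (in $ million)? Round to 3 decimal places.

z_11 = 393.975

Technical coefficients a_ij = z_ij / X_j:
  a_11 = 117/780 = 0.15, a_21 = 195/780 = 0.25, a_31 = 234/780 = 0.30, a_41 = 39/780 = 0.05
  a_12 = 180/600 = 0.30, a_22 = 120/600 = 0.20, a_32 = 90/600 = 0.15, a_42 = 30/600 = 0.05
  a_13 = 224/560 = 0.40, a_23 = 28/560 = 0.05, a_33 = 0/560 = 0.00, a_43 = 84/560 = 0.15
  a_14 = 14/280 = 0.05, a_24 = 56/280 = 0.20, a_34 = 14/280 = 0.05, a_44 = 70/280 = 0.25
I − A =
  [   0.85    -0.30    -0.40    -0.05]
  [  -0.25     0.80    -0.05    -0.20]
  [  -0.30    -0.15     1.00    -0.05]
  [  -0.05    -0.05    -0.15     0.75]
Compute the cofactors C_ij = (−1)^(i+j)·(3×3 minor ij) of I−A; the adjugate is their transpose:
adj(I−A) = Cᵀ =
  [ 0.573750   0.272375   0.262375   0.128375]
  [ 0.216000   0.535375   0.138125   0.166375]
  [ 0.209250   0.166375   0.439625   0.087625]
  [ 0.094500   0.087125   0.114625   0.483125]
det(I−A) = Σ_j (I−A)_1j·C_1j = (0.85)(0.573750) + (-0.30)(0.216000) + (-0.40)(0.209250) + (-0.05)(0.094500) = 0.3344625
(I − A)⁻¹ = adj(I−A) / det(I−A) ≈
  [   1.7154     0.8144     0.7845     0.3838]
  [   0.6458     1.6007     0.4130     0.4974]
  [   0.6256     0.4974     1.3144     0.2620]
  [   0.2825     0.2605     0.3427     1.4445]
First solve x = (I − A)⁻¹ d = adj(I−A)·d / det(I−A); in particular x_1 = (0.573750·825 + 0.272375·725 + 0.262375·400 + 0.128375·800) / 0.3344625 = 878.465625 / 0.3344625 ≈ 2626.49961.
Intermediate flow from 1 to 1: z_11 = a_11 · x_1 = 0.15 × 878.465625 / 0.3344625 = 131.76984375 / 0.3344625 ≈ 393.975.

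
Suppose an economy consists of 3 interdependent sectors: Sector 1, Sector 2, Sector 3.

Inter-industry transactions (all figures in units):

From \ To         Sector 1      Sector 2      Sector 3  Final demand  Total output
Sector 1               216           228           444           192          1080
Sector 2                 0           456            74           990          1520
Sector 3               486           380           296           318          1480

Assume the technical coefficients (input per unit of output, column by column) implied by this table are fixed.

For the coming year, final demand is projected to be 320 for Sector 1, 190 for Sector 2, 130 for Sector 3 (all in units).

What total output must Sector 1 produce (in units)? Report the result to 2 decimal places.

x_1 = 707.17

Technical coefficients a_ij = z_ij / X_j:
  a_11 = 216/1080 = 0.20, a_21 = 0/1080 = 0.00, a_31 = 486/1080 = 0.45
  a_12 = 228/1520 = 0.15, a_22 = 456/1520 = 0.30, a_32 = 380/1520 = 0.25
  a_13 = 444/1480 = 0.30, a_23 = 74/1480 = 0.05, a_33 = 296/1480 = 0.20
I − A =
  [   0.80    -0.15    -0.30]
  [   0.00     0.70    -0.05]
  [  -0.45    -0.25     0.80]
Cofactors of I−A, C_ij = (−1)^(i+j)·(minor ij) (rows/columns in the sector order above):
  C_11 = (0.70)(0.80) − (-0.05)(-0.25) = 0.5475
  C_12 = −[(0.00)(0.80) − (-0.05)(-0.45)] = 0.0225
  C_13 = (0.00)(-0.25) − (0.70)(-0.45) = 0.3150
  C_21 = −[(-0.15)(0.80) − (-0.30)(-0.25)] = 0.1950
  C_22 = (0.80)(0.80) − (-0.30)(-0.45) = 0.5050
  C_23 = −[(0.80)(-0.25) − (-0.15)(-0.45)] = 0.2675
  C_31 = (-0.15)(-0.05) − (-0.30)(0.70) = 0.2175
  C_32 = −[(0.80)(-0.05) − (-0.30)(0.00)] = 0.0400
  C_33 = (0.80)(0.70) − (-0.15)(0.00) = 0.5600
det(I−A) = Σ_j (I−A)_1j·C_1j = (0.80)(0.5475) + (-0.15)(0.0225) + (-0.30)(0.3150) = 0.340125
adj(I−A) = Cᵀ =
  [ 0.5475   0.1950   0.2175]
  [ 0.0225   0.5050   0.0400]
  [ 0.3150   0.2675   0.5600]
(I − A)⁻¹ = adj(I−A) / det(I−A) ≈
  [   1.6097     0.5733     0.6395]
  [   0.0662     1.4847     0.1176]
  [   0.9261     0.7865     1.6465]
x = (I − A)⁻¹ d = adj(I−A)·d / det(I−A), with det(I−A) = 0.340125:
  x_1 = (0.5475·320 + 0.1950·190 + 0.2175·130) / 0.340125 = 240.525 / 0.340125 ≈ 707.17
  x_2 = (0.0225·320 + 0.5050·190 + 0.0400·130) / 0.340125 = 108.35 / 0.340125 ≈ 318.56
  x_3 = (0.3150·320 + 0.2675·190 + 0.5600·130) / 0.340125 = 224.425 / 0.340125 ≈ 659.83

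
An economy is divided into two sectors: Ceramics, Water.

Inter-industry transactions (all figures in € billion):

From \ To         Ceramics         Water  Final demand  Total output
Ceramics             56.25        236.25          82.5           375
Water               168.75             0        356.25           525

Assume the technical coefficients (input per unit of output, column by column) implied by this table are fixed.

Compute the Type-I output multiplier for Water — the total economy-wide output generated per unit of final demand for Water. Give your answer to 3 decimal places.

Technical coefficients a_ij = z_ij / X_j:
  a_CC = 56.25/375 = 0.15, a_WC = 168.75/375 = 0.45
  a_CW = 236.25/525 = 0.45, a_WW = 0/525 = 0.00
I − A =
  [   0.85    -0.45]
  [  -0.45     1.00]
det(I−A) = (0.85)(1.00) − (-0.45)(-0.45) = 0.6475
adj(I−A) = [[1.00, 0.45], [0.45, 0.85]]
(I − A)⁻¹ = adj(I−A) / det(I−A) ≈
  [   1.5444     0.6950]
  [   0.6950     1.3127]
The output multiplier for sector j is the column-j sum of the Leontief inverse (I − A)⁻¹ = adj(I−A) / det(I−A).
Column W of adj(I−A): (0.45, 0.85); det(I−A) = 0.6475.
m_W = (0.45 + 0.85) / 0.6475 = 1.30 / 0.6475 ≈ 2.008.

m_W = 2.008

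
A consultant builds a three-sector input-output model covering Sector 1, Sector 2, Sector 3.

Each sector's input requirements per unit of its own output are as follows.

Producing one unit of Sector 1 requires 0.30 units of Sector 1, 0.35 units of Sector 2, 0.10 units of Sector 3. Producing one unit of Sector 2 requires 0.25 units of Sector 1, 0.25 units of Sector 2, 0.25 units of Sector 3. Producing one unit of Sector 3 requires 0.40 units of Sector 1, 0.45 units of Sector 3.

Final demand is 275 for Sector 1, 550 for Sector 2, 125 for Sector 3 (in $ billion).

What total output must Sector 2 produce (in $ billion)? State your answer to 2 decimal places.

I − A =
  [   0.70    -0.25    -0.40]
  [  -0.35     0.75     0.00]
  [  -0.10    -0.25     0.55]
Cofactors of I−A, C_ij = (−1)^(i+j)·(minor ij) (rows/columns in the sector order above):
  C_11 = (0.75)(0.55) − (0.00)(-0.25) = 0.4125
  C_12 = −[(-0.35)(0.55) − (0.00)(-0.10)] = 0.1925
  C_13 = (-0.35)(-0.25) − (0.75)(-0.10) = 0.1625
  C_21 = −[(-0.25)(0.55) − (-0.40)(-0.25)] = 0.2375
  C_22 = (0.70)(0.55) − (-0.40)(-0.10) = 0.3450
  C_23 = −[(0.70)(-0.25) − (-0.25)(-0.10)] = 0.2000
  C_31 = (-0.25)(0.00) − (-0.40)(0.75) = 0.3000
  C_32 = −[(0.70)(0.00) − (-0.40)(-0.35)] = 0.1400
  C_33 = (0.70)(0.75) − (-0.25)(-0.35) = 0.4375
det(I−A) = Σ_j (I−A)_1j·C_1j = (0.70)(0.4125) + (-0.25)(0.1925) + (-0.40)(0.1625) = 0.175625
adj(I−A) = Cᵀ =
  [ 0.4125   0.2375   0.3000]
  [ 0.1925   0.3450   0.1400]
  [ 0.1625   0.2000   0.4375]
(I − A)⁻¹ = adj(I−A) / det(I−A) ≈
  [   2.3488     1.3523     1.7082]
  [   1.0961     1.9644     0.7972]
  [   0.9253     1.1388     2.4911]
x = (I − A)⁻¹ d = adj(I−A)·d / det(I−A), with det(I−A) = 0.175625:
  x_1 = (0.4125·275 + 0.2375·550 + 0.3000·125) / 0.175625 = 281.5625 / 0.175625 ≈ 1603.20
  x_2 = (0.1925·275 + 0.3450·550 + 0.1400·125) / 0.175625 = 260.1875 / 0.175625 ≈ 1481.49
  x_3 = (0.1625·275 + 0.2000·550 + 0.4375·125) / 0.175625 = 209.375 / 0.175625 ≈ 1192.17

x_2 = 1481.49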